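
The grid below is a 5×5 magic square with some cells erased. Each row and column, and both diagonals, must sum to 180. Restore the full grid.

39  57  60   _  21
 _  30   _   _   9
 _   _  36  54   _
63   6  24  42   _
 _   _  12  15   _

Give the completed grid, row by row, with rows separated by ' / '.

Using row 1: 39 + 57 + 60 + 21 + ? → (1,4) = 180 − 177 = 3.
From row 4, 180 − (63 + 6 + 24 + 42) gives (4,5) = 45.
Column 3: 60 + 36 + 24 + 12 + ? = 180, so (2,3) = 48.
Using column 4: 3 + 54 + 42 + 15 + ? → (2,4) = 180 − 114 = 66.
Main diagonal must total 180; the given cells sum to 147, so (5,5) = 33.
Anti-diagonal needs 180; the known cells sum to 129, so (5,1) = 51.
Row 2 must total 180; the given cells sum to 153, so (2,1) = 27.
Row 5 must total 180; the given cells sum to 111, so (5,2) = 69.
The remaining cell in column 1 is (3,1) = 180 − 180 = 0.
Column 2 must total 180; the given cells sum to 162, so (3,2) = 18.
Using column 5: 21 + 9 + 45 + 33 + ? → (3,5) = 180 − 108 = 72.

39 57 60 3 21 / 27 30 48 66 9 / 0 18 36 54 72 / 63 6 24 42 45 / 51 69 12 15 33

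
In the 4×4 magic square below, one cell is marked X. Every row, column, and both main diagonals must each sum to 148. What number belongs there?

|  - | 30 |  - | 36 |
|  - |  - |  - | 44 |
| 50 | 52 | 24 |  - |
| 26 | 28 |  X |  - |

48

The remaining cell in row 3 is (3,4) = 148 − 126 = 22.
Column 2: 30 + 52 + 28 + ? = 148, so (2,2) = 38.
Column 4: 36 + 44 + 22 + ? = 148, so (4,4) = 46.
Main diagonal needs 148; the known cells sum to 108, so (1,1) = 40.
Anti-diagonal must total 148; the given cells sum to 114, so (2,3) = 34.
Row 1 must total 148; the given cells sum to 106, so (1,3) = 42.
From row 2, 148 − (38 + 34 + 44) gives (2,1) = 32.
Row 4: 26 + 28 + 46 + ? = 148, so (4,3) = 48.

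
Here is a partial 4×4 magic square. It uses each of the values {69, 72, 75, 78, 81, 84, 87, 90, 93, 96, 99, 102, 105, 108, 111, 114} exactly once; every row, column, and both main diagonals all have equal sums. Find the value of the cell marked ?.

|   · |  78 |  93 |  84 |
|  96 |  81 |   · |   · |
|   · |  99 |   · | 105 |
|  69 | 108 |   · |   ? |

The 16 entries sum to 1464, so each line sums to 1464/4 = 366.
The remaining cell in row 1 is (1,1) = 366 − 255 = 111.
Column 1 must total 366; the given cells sum to 276, so (3,1) = 90.
Anti-diagonal must total 366; the given cells sum to 252, so (2,3) = 114.
Using row 2: 96 + 81 + 114 + ? → (2,4) = 366 − 291 = 75.
Using row 3: 90 + 99 + 105 + ? → (3,3) = 366 − 294 = 72.
Column 3 must total 366; the given cells sum to 279, so (4,3) = 87.
From column 4, 366 − (84 + 75 + 105) gives (4,4) = 102.

102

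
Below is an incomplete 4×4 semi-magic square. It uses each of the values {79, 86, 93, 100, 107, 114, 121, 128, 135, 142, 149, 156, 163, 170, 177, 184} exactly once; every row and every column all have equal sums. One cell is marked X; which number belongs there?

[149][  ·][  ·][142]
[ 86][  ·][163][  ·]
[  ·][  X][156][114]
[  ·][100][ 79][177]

The 16 entries sum to 2104, so each line sums to 2104/4 = 526.
Row 4: 100 + 79 + 177 + ? = 526, so (4,1) = 170.
From column 1, 526 − (149 + 86 + 170) gives (3,1) = 121.
Column 3 must total 526; the given cells sum to 398, so (1,3) = 128.
Column 4 must total 526; the given cells sum to 433, so (2,4) = 93.
From row 1, 526 − (149 + 128 + 142) gives (1,2) = 107.
The remaining cell in row 2 is (2,2) = 526 − 342 = 184.
Row 3 needs 526; the known cells sum to 391, so (3,2) = 135.

135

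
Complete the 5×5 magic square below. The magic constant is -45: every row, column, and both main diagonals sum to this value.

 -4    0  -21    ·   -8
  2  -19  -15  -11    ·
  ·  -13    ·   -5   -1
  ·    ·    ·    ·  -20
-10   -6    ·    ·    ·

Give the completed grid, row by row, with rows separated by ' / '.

-4 0 -21 -12 -8 / 2 -19 -15 -11 -2 / -17 -13 -9 -5 -1 / -16 -7 -3 1 -20 / -10 -6 3 -18 -14

Row 1 needs -45; the known cells sum to -33, so (1,4) = -12.
Row 2: 2 + (-19) + (-15) + (-11) + ? = -45, so (2,5) = -2.
Column 2: 0 + (-19) + (-13) + (-6) + ? = -45, so (4,2) = -7.
Column 5 must total -45; the given cells sum to -31, so (5,5) = -14.
Anti-diagonal: -8 + (-11) + (-7) + (-10) + ? = -45, so (3,3) = -9.
Row 3 must total -45; the given cells sum to -28, so (3,1) = -17.
Column 1 needs -45; the known cells sum to -29, so (4,1) = -16.
The remaining cell in main diagonal is (4,4) = -45 − (-46) = 1.
Row 4: -16 + (-7) + 1 + (-20) + ? = -45, so (4,3) = -3.
Column 3: -21 + (-15) + (-9) + (-3) + ? = -45, so (5,3) = 3.
Column 4 needs -45; the known cells sum to -27, so (5,4) = -18.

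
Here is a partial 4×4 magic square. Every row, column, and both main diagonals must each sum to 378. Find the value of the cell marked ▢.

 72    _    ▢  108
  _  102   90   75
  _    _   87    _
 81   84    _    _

105

Using row 2: 102 + 90 + 75 + ? → (2,1) = 378 − 267 = 111.
From column 1, 378 − (72 + 111 + 81) gives (3,1) = 114.
Main diagonal needs 378; the known cells sum to 261, so (4,4) = 117.
From anti-diagonal, 378 − (108 + 90 + 81) gives (3,2) = 99.
From row 3, 378 − (114 + 99 + 87) gives (3,4) = 78.
Row 4: 81 + 84 + 117 + ? = 378, so (4,3) = 96.
Column 2 needs 378; the known cells sum to 285, so (1,2) = 93.
Using column 3: 90 + 87 + 96 + ? → (1,3) = 378 − 273 = 105.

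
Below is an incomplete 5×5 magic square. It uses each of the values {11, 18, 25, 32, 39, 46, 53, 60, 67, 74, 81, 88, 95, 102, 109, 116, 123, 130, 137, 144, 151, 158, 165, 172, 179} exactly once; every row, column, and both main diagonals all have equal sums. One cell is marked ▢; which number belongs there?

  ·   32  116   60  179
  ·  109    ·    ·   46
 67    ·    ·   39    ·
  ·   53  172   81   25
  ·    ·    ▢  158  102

74

The 25 entries sum to 2375, so each line sums to 2375/5 = 475.
Row 1 needs 475; the known cells sum to 387, so (1,1) = 88.
From row 4, 475 − (53 + 172 + 81 + 25) gives (4,1) = 144.
From column 4, 475 − (60 + 39 + 81 + 158) gives (2,4) = 137.
From column 5, 475 − (179 + 46 + 25 + 102) gives (3,5) = 123.
Main diagonal: 88 + 109 + 81 + 102 + ? = 475, so (3,3) = 95.
Anti-diagonal needs 475; the known cells sum to 464, so (5,1) = 11.
Row 3 needs 475; the known cells sum to 324, so (3,2) = 151.
Using column 1: 88 + 67 + 144 + 11 + ? → (2,1) = 475 − 310 = 165.
Using column 2: 32 + 109 + 151 + 53 + ? → (5,2) = 475 − 345 = 130.
Row 2: 165 + 109 + 137 + 46 + ? = 475, so (2,3) = 18.
Row 5 needs 475; the known cells sum to 401, so (5,3) = 74.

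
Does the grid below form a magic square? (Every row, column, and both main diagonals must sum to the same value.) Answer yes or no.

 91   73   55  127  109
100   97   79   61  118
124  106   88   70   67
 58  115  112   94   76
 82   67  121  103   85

No — column 5 sums to 455 but column 2 sums to 458.

Row 1: 91 + 73 + 55 + 127 + 109 = 455.
Row 2: 100 + 97 + 79 + 61 + 118 = 455.
Row 3: 124 + 106 + 88 + 70 + 67 = 455.
Row 4: 58 + 115 + 112 + 94 + 76 = 455.
Row 5: 82 + 67 + 121 + 103 + 85 = 458.
Column 1: 91 + 100 + 124 + 58 + 82 = 455.
Column 2: 73 + 97 + 106 + 115 + 67 = 458.
Column 3: 55 + 79 + 88 + 112 + 121 = 455.
Column 4: 127 + 61 + 70 + 94 + 103 = 455.
Column 5: 109 + 118 + 67 + 76 + 85 = 455.
Main diagonal: 91 + 97 + 88 + 94 + 85 = 455.
Anti-diagonal: 109 + 61 + 88 + 115 + 82 = 455.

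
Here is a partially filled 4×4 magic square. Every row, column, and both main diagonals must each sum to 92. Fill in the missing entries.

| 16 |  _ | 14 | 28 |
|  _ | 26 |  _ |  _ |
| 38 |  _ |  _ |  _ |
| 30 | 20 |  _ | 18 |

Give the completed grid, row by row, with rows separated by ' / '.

From row 1, 92 − (16 + 14 + 28) gives (1,2) = 34.
From row 4, 92 − (30 + 20 + 18) gives (4,3) = 24.
Column 1 must total 92; the given cells sum to 84, so (2,1) = 8.
Column 2: 34 + 26 + 20 + ? = 92, so (3,2) = 12.
Main diagonal: 16 + 26 + 18 + ? = 92, so (3,3) = 32.
The remaining cell in anti-diagonal is (2,3) = 92 − 70 = 22.
Using row 2: 8 + 26 + 22 + ? → (2,4) = 92 − 56 = 36.
Using row 3: 38 + 12 + 32 + ? → (3,4) = 92 − 82 = 10.

16 34 14 28 / 8 26 22 36 / 38 12 32 10 / 30 20 24 18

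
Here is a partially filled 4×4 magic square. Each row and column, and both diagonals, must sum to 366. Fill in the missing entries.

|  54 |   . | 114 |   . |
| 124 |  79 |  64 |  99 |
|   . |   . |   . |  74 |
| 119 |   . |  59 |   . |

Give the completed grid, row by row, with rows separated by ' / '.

54 109 114 89 / 124 79 64 99 / 69 94 129 74 / 119 84 59 104

From column 1, 366 − (54 + 124 + 119) gives (3,1) = 69.
Column 3: 114 + 64 + 59 + ? = 366, so (3,3) = 129.
From main diagonal, 366 − (54 + 79 + 129) gives (4,4) = 104.
Row 3: 69 + 129 + 74 + ? = 366, so (3,2) = 94.
Row 4 needs 366; the known cells sum to 282, so (4,2) = 84.
Column 2: 79 + 94 + 84 + ? = 366, so (1,2) = 109.
Column 4 needs 366; the known cells sum to 277, so (1,4) = 89.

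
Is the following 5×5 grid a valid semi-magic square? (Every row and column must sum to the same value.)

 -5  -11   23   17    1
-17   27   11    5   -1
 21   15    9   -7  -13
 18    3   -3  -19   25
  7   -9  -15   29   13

Row 1: -5 + (-11) + 23 + 17 + 1 = 25.
Row 2: -17 + 27 + 11 + 5 + (-1) = 25.
Row 3: 21 + 15 + 9 + (-7) + (-13) = 25.
Row 4: 18 + 3 + (-3) + (-19) + 25 = 24.
Row 5: 7 + (-9) + (-15) + 29 + 13 = 25.
Column 1: -5 + (-17) + 21 + 18 + 7 = 24.
Column 2: -11 + 27 + 15 + 3 + (-9) = 25.
Column 3: 23 + 11 + 9 + (-3) + (-15) = 25.
Column 4: 17 + 5 + (-7) + (-19) + 29 = 25.
Column 5: 1 + (-1) + (-13) + 25 + 13 = 25.

No — column 1 sums to 24 but column 3 sums to 25.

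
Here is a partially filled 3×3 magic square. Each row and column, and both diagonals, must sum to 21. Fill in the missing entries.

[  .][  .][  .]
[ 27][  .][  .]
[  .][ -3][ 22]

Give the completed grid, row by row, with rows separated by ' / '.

-8 17 12 / 27 7 -13 / 2 -3 22

Row 3 needs 21; the known cells sum to 19, so (3,1) = 2.
From column 1, 21 − (27 + 2) gives (1,1) = -8.
Main diagonal: -8 + 22 + ? = 21, so (2,2) = 7.
From anti-diagonal, 21 − (7 + 2) gives (1,3) = 12.
Row 1 needs 21; the known cells sum to 4, so (1,2) = 17.
Row 2 must total 21; the given cells sum to 34, so (2,3) = -13.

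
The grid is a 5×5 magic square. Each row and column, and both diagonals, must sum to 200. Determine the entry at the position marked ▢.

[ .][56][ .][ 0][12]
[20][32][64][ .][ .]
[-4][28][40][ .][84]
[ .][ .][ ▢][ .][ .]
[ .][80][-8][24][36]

16

From row 3, 200 − (-4 + 28 + 40 + 84) gives (3,4) = 52.
From row 5, 200 − (80 + (-8) + 24 + 36) gives (5,1) = 68.
Using column 2: 56 + 32 + 28 + 80 + ? → (4,2) = 200 − 196 = 4.
Anti-diagonal must total 200; the given cells sum to 124, so (2,4) = 76.
Using row 2: 20 + 32 + 64 + 76 + ? → (2,5) = 200 − 192 = 8.
The remaining cell in column 4 is (4,4) = 200 − 152 = 48.
Column 5: 12 + 8 + 84 + 36 + ? = 200, so (4,5) = 60.
The remaining cell in main diagonal is (1,1) = 200 − 156 = 44.
Row 1: 44 + 56 + 0 + 12 + ? = 200, so (1,3) = 88.
Column 1 must total 200; the given cells sum to 128, so (4,1) = 72.
Column 3 must total 200; the given cells sum to 184, so (4,3) = 16.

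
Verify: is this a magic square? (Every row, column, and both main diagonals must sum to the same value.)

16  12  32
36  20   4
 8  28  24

Row 1: 16 + 12 + 32 = 60.
Row 2: 36 + 20 + 4 = 60.
Row 3: 8 + 28 + 24 = 60.
Column 1: 16 + 36 + 8 = 60.
Column 2: 12 + 20 + 28 = 60.
Column 3: 32 + 4 + 24 = 60.
Main diagonal: 16 + 20 + 24 = 60.
Anti-diagonal: 32 + 20 + 8 = 60.
All lines sum to 60.

Yes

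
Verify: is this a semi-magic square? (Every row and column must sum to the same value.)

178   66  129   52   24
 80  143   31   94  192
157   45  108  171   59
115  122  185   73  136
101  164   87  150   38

Row 1: 178 + 66 + 129 + 52 + 24 = 449.
Row 2: 80 + 143 + 31 + 94 + 192 = 540.
Row 3: 157 + 45 + 108 + 171 + 59 = 540.
Row 4: 115 + 122 + 185 + 73 + 136 = 631.
Row 5: 101 + 164 + 87 + 150 + 38 = 540.
Column 1: 178 + 80 + 157 + 115 + 101 = 631.
Column 2: 66 + 143 + 45 + 122 + 164 = 540.
Column 3: 129 + 31 + 108 + 185 + 87 = 540.
Column 4: 52 + 94 + 171 + 73 + 150 = 540.
Column 5: 24 + 192 + 59 + 136 + 38 = 449.

No — column 1 sums to 631 but column 2 sums to 540.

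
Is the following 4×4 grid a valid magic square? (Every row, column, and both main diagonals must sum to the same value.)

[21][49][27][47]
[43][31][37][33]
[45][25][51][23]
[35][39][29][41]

Row 1: 21 + 49 + 27 + 47 = 144.
Row 2: 43 + 31 + 37 + 33 = 144.
Row 3: 45 + 25 + 51 + 23 = 144.
Row 4: 35 + 39 + 29 + 41 = 144.
Column 1: 21 + 43 + 45 + 35 = 144.
Column 2: 49 + 31 + 25 + 39 = 144.
Column 3: 27 + 37 + 51 + 29 = 144.
Column 4: 47 + 33 + 23 + 41 = 144.
Main diagonal: 21 + 31 + 51 + 41 = 144.
Anti-diagonal: 47 + 37 + 25 + 35 = 144.
All lines sum to 144.

Yes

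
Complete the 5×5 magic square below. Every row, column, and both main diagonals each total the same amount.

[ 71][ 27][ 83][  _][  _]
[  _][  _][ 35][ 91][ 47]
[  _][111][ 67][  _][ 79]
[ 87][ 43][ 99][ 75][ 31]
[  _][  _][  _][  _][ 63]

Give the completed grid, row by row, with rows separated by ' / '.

Row 4 is already complete: 87 + 43 + 99 + 75 + 31 = 335, so that is the magic constant.
Column 3 must total 335; the given cells sum to 284, so (5,3) = 51.
Column 5: 47 + 79 + 31 + 63 + ? = 335, so (1,5) = 115.
Main diagonal needs 335; the known cells sum to 276, so (2,2) = 59.
The remaining cell in anti-diagonal is (5,1) = 335 − 316 = 19.
From row 1, 335 − (71 + 27 + 83 + 115) gives (1,4) = 39.
Row 2: 59 + 35 + 91 + 47 + ? = 335, so (2,1) = 103.
Column 1 needs 335; the known cells sum to 280, so (3,1) = 55.
Column 2 must total 335; the given cells sum to 240, so (5,2) = 95.
Using row 3: 55 + 111 + 67 + 79 + ? → (3,4) = 335 − 312 = 23.
From row 5, 335 − (19 + 95 + 51 + 63) gives (5,4) = 107.

71 27 83 39 115 / 103 59 35 91 47 / 55 111 67 23 79 / 87 43 99 75 31 / 19 95 51 107 63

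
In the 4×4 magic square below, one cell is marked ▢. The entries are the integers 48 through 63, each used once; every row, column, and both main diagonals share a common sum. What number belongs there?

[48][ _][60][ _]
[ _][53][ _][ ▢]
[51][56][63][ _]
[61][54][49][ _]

57

The entries are 48 through 63, which sum to 888, so each line sums to 888/4 = 222.
The remaining cell in row 3 is (3,4) = 222 − 170 = 52.
Using row 4: 61 + 54 + 49 + ? → (4,4) = 222 − 164 = 58.
Using column 1: 48 + 51 + 61 + ? → (2,1) = 222 − 160 = 62.
The remaining cell in column 2 is (1,2) = 222 − 163 = 59.
Column 3 needs 222; the known cells sum to 172, so (2,3) = 50.
Anti-diagonal needs 222; the known cells sum to 167, so (1,4) = 55.
Using row 2: 62 + 53 + 50 + ? → (2,4) = 222 − 165 = 57.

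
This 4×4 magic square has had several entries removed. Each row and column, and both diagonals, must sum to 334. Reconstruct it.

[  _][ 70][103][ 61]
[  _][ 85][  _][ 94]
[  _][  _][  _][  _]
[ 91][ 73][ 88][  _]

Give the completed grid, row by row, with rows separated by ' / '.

100 70 103 61 / 79 85 76 94 / 64 106 67 97 / 91 73 88 82

Using row 1: 70 + 103 + 61 + ? → (1,1) = 334 − 234 = 100.
Row 4 needs 334; the known cells sum to 252, so (4,4) = 82.
Column 2 needs 334; the known cells sum to 228, so (3,2) = 106.
The remaining cell in column 4 is (3,4) = 334 − 237 = 97.
From main diagonal, 334 − (100 + 85 + 82) gives (3,3) = 67.
Anti-diagonal needs 334; the known cells sum to 258, so (2,3) = 76.
Using row 2: 85 + 76 + 94 + ? → (2,1) = 334 − 255 = 79.
Row 3 needs 334; the known cells sum to 270, so (3,1) = 64.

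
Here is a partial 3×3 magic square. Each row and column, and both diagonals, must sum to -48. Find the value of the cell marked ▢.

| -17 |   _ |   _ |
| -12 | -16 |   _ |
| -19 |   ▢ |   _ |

Row 2 must total -48; the given cells sum to -28, so (2,3) = -20.
Main diagonal: -17 + (-16) + ? = -48, so (3,3) = -15.
Anti-diagonal must total -48; the given cells sum to -35, so (1,3) = -13.
Row 1 must total -48; the given cells sum to -30, so (1,2) = -18.
Row 3: -19 + (-15) + ? = -48, so (3,2) = -14.

-14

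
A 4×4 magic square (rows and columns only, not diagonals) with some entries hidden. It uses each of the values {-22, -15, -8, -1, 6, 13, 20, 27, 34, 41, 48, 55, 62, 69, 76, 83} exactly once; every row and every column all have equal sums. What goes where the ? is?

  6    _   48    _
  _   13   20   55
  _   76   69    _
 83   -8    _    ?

62

The 16 entries sum to 488, so each line sums to 488/4 = 122.
Row 2 must total 122; the given cells sum to 88, so (2,1) = 34.
The remaining cell in column 1 is (3,1) = 122 − 123 = -1.
Column 2 needs 122; the known cells sum to 81, so (1,2) = 41.
Column 3: 48 + 20 + 69 + ? = 122, so (4,3) = -15.
Row 1 must total 122; the given cells sum to 95, so (1,4) = 27.
Row 3 must total 122; the given cells sum to 144, so (3,4) = -22.
Row 4: 83 + (-8) + (-15) + ? = 122, so (4,4) = 62.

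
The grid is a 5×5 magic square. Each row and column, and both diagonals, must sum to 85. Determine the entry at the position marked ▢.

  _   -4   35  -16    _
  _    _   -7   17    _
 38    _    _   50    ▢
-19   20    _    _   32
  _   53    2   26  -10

-1

Row 5 must total 85; the given cells sum to 71, so (5,1) = 14.
Column 4 needs 85; the known cells sum to 77, so (4,4) = 8.
From row 4, 85 − (-19 + 20 + 8 + 32) gives (4,3) = 44.
Column 3 needs 85; the known cells sum to 74, so (3,3) = 11.
From anti-diagonal, 85 − (17 + 11 + 20 + 14) gives (1,5) = 23.
Row 1 must total 85; the given cells sum to 38, so (1,1) = 47.
The remaining cell in column 1 is (2,1) = 85 − 80 = 5.
Main diagonal must total 85; the given cells sum to 56, so (2,2) = 29.
Using row 2: 5 + 29 + (-7) + 17 + ? → (2,5) = 85 − 44 = 41.
Column 2 must total 85; the given cells sum to 98, so (3,2) = -13.
The remaining cell in column 5 is (3,5) = 85 − 86 = -1.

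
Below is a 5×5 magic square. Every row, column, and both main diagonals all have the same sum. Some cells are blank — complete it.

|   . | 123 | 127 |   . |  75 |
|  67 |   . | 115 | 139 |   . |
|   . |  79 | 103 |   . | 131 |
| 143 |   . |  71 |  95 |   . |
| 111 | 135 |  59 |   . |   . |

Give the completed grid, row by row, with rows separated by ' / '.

Column 3 is already complete: 127 + 115 + 103 + 71 + 59 = 475, so that is the magic constant.
The remaining cell in anti-diagonal is (4,2) = 475 − 428 = 47.
Row 4 must total 475; the given cells sum to 356, so (4,5) = 119.
Using column 2: 123 + 79 + 47 + 135 + ? → (2,2) = 475 − 384 = 91.
Row 2 must total 475; the given cells sum to 412, so (2,5) = 63.
The remaining cell in column 5 is (5,5) = 475 − 388 = 87.
Main diagonal needs 475; the known cells sum to 376, so (1,1) = 99.
Row 1 must total 475; the given cells sum to 424, so (1,4) = 51.
The remaining cell in row 5 is (5,4) = 475 − 392 = 83.
Using column 1: 99 + 67 + 143 + 111 + ? → (3,1) = 475 − 420 = 55.
Column 4 must total 475; the given cells sum to 368, so (3,4) = 107.

99 123 127 51 75 / 67 91 115 139 63 / 55 79 103 107 131 / 143 47 71 95 119 / 111 135 59 83 87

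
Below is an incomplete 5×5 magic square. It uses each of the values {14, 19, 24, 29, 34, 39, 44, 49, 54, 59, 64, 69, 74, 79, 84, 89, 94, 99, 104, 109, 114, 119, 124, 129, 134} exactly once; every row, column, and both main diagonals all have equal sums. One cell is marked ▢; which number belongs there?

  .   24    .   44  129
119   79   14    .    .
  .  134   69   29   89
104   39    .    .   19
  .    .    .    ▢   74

114

The 25 entries sum to 1850, so each line sums to 1850/5 = 370.
The remaining cell in row 3 is (3,1) = 370 − 321 = 49.
The remaining cell in column 2 is (5,2) = 370 − 276 = 94.
From column 5, 370 − (129 + 89 + 19 + 74) gives (2,5) = 59.
Row 2 must total 370; the given cells sum to 271, so (2,4) = 99.
Using anti-diagonal: 129 + 99 + 69 + 39 + ? → (5,1) = 370 − 336 = 34.
The remaining cell in column 1 is (1,1) = 370 − 306 = 64.
Main diagonal: 64 + 79 + 69 + 74 + ? = 370, so (4,4) = 84.
Row 1 must total 370; the given cells sum to 261, so (1,3) = 109.
Row 4: 104 + 39 + 84 + 19 + ? = 370, so (4,3) = 124.
Column 3: 109 + 14 + 69 + 124 + ? = 370, so (5,3) = 54.
Column 4 needs 370; the known cells sum to 256, so (5,4) = 114.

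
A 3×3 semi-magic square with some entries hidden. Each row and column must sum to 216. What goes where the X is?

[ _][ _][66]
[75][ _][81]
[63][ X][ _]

84

The remaining cell in row 2 is (2,2) = 216 − 156 = 60.
From column 1, 216 − (75 + 63) gives (1,1) = 78.
Column 3: 66 + 81 + ? = 216, so (3,3) = 69.
Row 1: 78 + 66 + ? = 216, so (1,2) = 72.
Row 3: 63 + 69 + ? = 216, so (3,2) = 84.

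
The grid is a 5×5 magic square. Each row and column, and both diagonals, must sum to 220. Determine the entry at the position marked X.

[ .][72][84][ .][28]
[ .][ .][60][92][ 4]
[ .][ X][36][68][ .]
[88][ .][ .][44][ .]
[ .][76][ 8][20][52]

24

Row 5: 76 + 8 + 20 + 52 + ? = 220, so (5,1) = 64.
From column 3, 220 − (84 + 60 + 36 + 8) gives (4,3) = 32.
Column 4 must total 220; the given cells sum to 224, so (1,4) = -4.
Anti-diagonal must total 220; the given cells sum to 220, so (4,2) = 0.
From row 1, 220 − (72 + 84 + (-4) + 28) gives (1,1) = 40.
Row 4 needs 220; the known cells sum to 164, so (4,5) = 56.
From column 5, 220 − (28 + 4 + 56 + 52) gives (3,5) = 80.
Main diagonal must total 220; the given cells sum to 172, so (2,2) = 48.
Row 2: 48 + 60 + 92 + 4 + ? = 220, so (2,1) = 16.
Using column 1: 40 + 16 + 88 + 64 + ? → (3,1) = 220 − 208 = 12.
Column 2 must total 220; the given cells sum to 196, so (3,2) = 24.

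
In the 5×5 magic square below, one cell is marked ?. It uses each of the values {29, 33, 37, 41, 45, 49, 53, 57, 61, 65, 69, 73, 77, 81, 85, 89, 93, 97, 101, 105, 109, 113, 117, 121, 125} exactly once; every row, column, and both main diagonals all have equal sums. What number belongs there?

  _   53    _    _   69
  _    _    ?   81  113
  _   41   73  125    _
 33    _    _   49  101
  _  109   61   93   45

The 25 entries sum to 1925, so each line sums to 1925/5 = 385.
From row 5, 385 − (109 + 61 + 93 + 45) gives (5,1) = 77.
Column 4 must total 385; the given cells sum to 348, so (1,4) = 37.
The remaining cell in column 5 is (3,5) = 385 − 328 = 57.
Anti-diagonal must total 385; the given cells sum to 300, so (4,2) = 85.
Row 3: 41 + 73 + 125 + 57 + ? = 385, so (3,1) = 89.
From row 4, 385 − (33 + 85 + 49 + 101) gives (4,3) = 117.
Using column 2: 53 + 41 + 85 + 109 + ? → (2,2) = 385 − 288 = 97.
Main diagonal: 97 + 73 + 49 + 45 + ? = 385, so (1,1) = 121.
Row 1: 121 + 53 + 37 + 69 + ? = 385, so (1,3) = 105.
Column 1: 121 + 89 + 33 + 77 + ? = 385, so (2,1) = 65.
From column 3, 385 − (105 + 73 + 117 + 61) gives (2,3) = 29.

29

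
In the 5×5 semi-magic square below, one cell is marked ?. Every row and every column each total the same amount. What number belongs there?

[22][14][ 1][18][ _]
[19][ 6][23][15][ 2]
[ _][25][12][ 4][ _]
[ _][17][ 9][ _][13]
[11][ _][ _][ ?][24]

7

Row 2 is complete and sums to 65; that is the magic constant.
Row 1 needs 65; the known cells sum to 55, so (1,5) = 10.
From column 2, 65 − (14 + 6 + 25 + 17) gives (5,2) = 3.
The remaining cell in column 3 is (5,3) = 65 − 45 = 20.
From column 5, 65 − (10 + 2 + 13 + 24) gives (3,5) = 16.
Row 3 must total 65; the given cells sum to 57, so (3,1) = 8.
Row 5 must total 65; the given cells sum to 58, so (5,4) = 7.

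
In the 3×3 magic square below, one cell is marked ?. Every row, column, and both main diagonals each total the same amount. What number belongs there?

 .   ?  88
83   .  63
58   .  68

Column 3 is complete and sums to 219; that is the magic constant.
Row 2 needs 219; the known cells sum to 146, so (2,2) = 73.
Using row 3: 58 + 68 + ? → (3,2) = 219 − 126 = 93.
The remaining cell in column 1 is (1,1) = 219 − 141 = 78.
From column 2, 219 − (73 + 93) gives (1,2) = 53.

53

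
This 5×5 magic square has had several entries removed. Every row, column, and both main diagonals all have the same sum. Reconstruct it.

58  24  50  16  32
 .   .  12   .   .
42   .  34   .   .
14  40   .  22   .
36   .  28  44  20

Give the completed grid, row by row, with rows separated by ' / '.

Row 1 is already complete: 58 + 24 + 50 + 16 + 32 = 180, so that is the magic constant.
Row 5: 36 + 28 + 44 + 20 + ? = 180, so (5,2) = 52.
From column 1, 180 − (58 + 42 + 14 + 36) gives (2,1) = 30.
Column 3 must total 180; the given cells sum to 124, so (4,3) = 56.
Main diagonal must total 180; the given cells sum to 134, so (2,2) = 46.
From anti-diagonal, 180 − (32 + 34 + 40 + 36) gives (2,4) = 38.
Row 2 needs 180; the known cells sum to 126, so (2,5) = 54.
Using row 4: 14 + 40 + 56 + 22 + ? → (4,5) = 180 − 132 = 48.
Column 2 needs 180; the known cells sum to 162, so (3,2) = 18.
The remaining cell in column 4 is (3,4) = 180 − 120 = 60.
Column 5: 32 + 54 + 48 + 20 + ? = 180, so (3,5) = 26.

58 24 50 16 32 / 30 46 12 38 54 / 42 18 34 60 26 / 14 40 56 22 48 / 36 52 28 44 20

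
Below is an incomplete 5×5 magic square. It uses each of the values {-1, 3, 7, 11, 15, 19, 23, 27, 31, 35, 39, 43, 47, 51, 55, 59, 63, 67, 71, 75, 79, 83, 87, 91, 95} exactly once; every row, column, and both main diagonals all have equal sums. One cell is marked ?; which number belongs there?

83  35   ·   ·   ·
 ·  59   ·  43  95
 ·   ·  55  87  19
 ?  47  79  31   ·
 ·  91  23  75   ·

15

The 25 entries sum to 1175, so each line sums to 1175/5 = 235.
Using column 2: 35 + 59 + 47 + 91 + ? → (3,2) = 235 − 232 = 3.
From column 4, 235 − (43 + 87 + 31 + 75) gives (1,4) = -1.
Main diagonal: 83 + 59 + 55 + 31 + ? = 235, so (5,5) = 7.
Row 3 needs 235; the known cells sum to 164, so (3,1) = 71.
Row 5 must total 235; the given cells sum to 196, so (5,1) = 39.
Anti-diagonal must total 235; the given cells sum to 184, so (1,5) = 51.
The remaining cell in row 1 is (1,3) = 235 − 168 = 67.
Column 3 needs 235; the known cells sum to 224, so (2,3) = 11.
Column 5: 51 + 95 + 19 + 7 + ? = 235, so (4,5) = 63.
The remaining cell in row 2 is (2,1) = 235 − 208 = 27.
Row 4: 47 + 79 + 31 + 63 + ? = 235, so (4,1) = 15.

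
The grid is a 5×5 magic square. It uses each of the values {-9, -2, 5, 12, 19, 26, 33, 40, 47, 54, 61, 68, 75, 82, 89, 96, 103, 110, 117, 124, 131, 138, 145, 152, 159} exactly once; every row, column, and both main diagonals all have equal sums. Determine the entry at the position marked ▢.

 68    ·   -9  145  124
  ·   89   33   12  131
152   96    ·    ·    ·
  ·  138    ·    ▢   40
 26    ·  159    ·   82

61

The 25 entries sum to 1875, so each line sums to 1875/5 = 375.
From row 1, 375 − (68 + (-9) + 145 + 124) gives (1,2) = 47.
Row 2 must total 375; the given cells sum to 265, so (2,1) = 110.
Column 1: 68 + 110 + 152 + 26 + ? = 375, so (4,1) = 19.
From column 2, 375 − (47 + 89 + 96 + 138) gives (5,2) = 5.
From column 5, 375 − (124 + 131 + 40 + 82) gives (3,5) = -2.
The remaining cell in anti-diagonal is (3,3) = 375 − 300 = 75.
The remaining cell in row 3 is (3,4) = 375 − 321 = 54.
Row 5 must total 375; the given cells sum to 272, so (5,4) = 103.
Using column 3: -9 + 33 + 75 + 159 + ? → (4,3) = 375 − 258 = 117.
Column 4 must total 375; the given cells sum to 314, so (4,4) = 61.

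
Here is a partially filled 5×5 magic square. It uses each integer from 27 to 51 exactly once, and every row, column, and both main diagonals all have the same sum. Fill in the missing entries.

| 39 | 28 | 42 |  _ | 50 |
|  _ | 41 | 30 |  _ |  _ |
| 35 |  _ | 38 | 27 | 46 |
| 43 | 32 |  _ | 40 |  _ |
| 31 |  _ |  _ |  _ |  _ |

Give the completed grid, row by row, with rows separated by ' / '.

The entries are 27 through 51, which sum to 975, so each line sums to 975/5 = 195.
Row 1: 39 + 28 + 42 + 50 + ? = 195, so (1,4) = 36.
Row 3: 35 + 38 + 27 + 46 + ? = 195, so (3,2) = 49.
Column 1: 39 + 35 + 43 + 31 + ? = 195, so (2,1) = 47.
Column 2 needs 195; the known cells sum to 150, so (5,2) = 45.
From main diagonal, 195 − (39 + 41 + 38 + 40) gives (5,5) = 37.
Anti-diagonal needs 195; the known cells sum to 151, so (2,4) = 44.
The remaining cell in row 2 is (2,5) = 195 − 162 = 33.
From column 4, 195 − (36 + 44 + 27 + 40) gives (5,4) = 48.
Column 5 needs 195; the known cells sum to 166, so (4,5) = 29.
Using row 4: 43 + 32 + 40 + 29 + ? → (4,3) = 195 − 144 = 51.
From row 5, 195 − (31 + 45 + 48 + 37) gives (5,3) = 34.

39 28 42 36 50 / 47 41 30 44 33 / 35 49 38 27 46 / 43 32 51 40 29 / 31 45 34 48 37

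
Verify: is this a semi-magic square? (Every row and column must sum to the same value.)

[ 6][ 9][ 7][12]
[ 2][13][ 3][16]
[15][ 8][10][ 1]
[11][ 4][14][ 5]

Yes

Row 1: 6 + 9 + 7 + 12 = 34.
Row 2: 2 + 13 + 3 + 16 = 34.
Row 3: 15 + 8 + 10 + 1 = 34.
Row 4: 11 + 4 + 14 + 5 = 34.
Column 1: 6 + 2 + 15 + 11 = 34.
Column 2: 9 + 13 + 8 + 4 = 34.
Column 3: 7 + 3 + 10 + 14 = 34.
Column 4: 12 + 16 + 1 + 5 = 34.
All lines sum to 34.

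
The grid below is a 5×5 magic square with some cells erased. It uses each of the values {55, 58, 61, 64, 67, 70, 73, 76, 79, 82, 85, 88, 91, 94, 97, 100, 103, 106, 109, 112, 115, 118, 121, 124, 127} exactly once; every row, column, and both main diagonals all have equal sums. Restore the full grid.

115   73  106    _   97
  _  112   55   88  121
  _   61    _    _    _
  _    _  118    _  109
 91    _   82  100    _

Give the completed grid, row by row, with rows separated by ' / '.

115 73 106 64 97 / 79 112 55 88 121 / 103 61 94 127 70 / 67 85 118 76 109 / 91 124 82 100 58

The 25 entries sum to 2275, so each line sums to 2275/5 = 455.
Row 1 must total 455; the given cells sum to 391, so (1,4) = 64.
The remaining cell in row 2 is (2,1) = 455 − 376 = 79.
Column 3 needs 455; the known cells sum to 361, so (3,3) = 94.
Using anti-diagonal: 97 + 88 + 94 + 91 + ? → (4,2) = 455 − 370 = 85.
The remaining cell in column 2 is (5,2) = 455 − 331 = 124.
Row 5 needs 455; the known cells sum to 397, so (5,5) = 58.
Column 5 needs 455; the known cells sum to 385, so (3,5) = 70.
Main diagonal: 115 + 112 + 94 + 58 + ? = 455, so (4,4) = 76.
Using row 4: 85 + 118 + 76 + 109 + ? → (4,1) = 455 − 388 = 67.
Column 1 must total 455; the given cells sum to 352, so (3,1) = 103.
Column 4 must total 455; the given cells sum to 328, so (3,4) = 127.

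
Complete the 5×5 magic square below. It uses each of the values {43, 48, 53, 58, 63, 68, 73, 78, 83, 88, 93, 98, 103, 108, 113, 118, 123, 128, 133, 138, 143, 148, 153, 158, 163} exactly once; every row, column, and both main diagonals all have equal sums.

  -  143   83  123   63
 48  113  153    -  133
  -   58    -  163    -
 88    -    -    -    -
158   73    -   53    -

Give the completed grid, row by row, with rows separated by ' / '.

103 143 83 123 63 / 48 113 153 68 133 / 118 58 98 163 78 / 88 128 43 108 148 / 158 73 138 53 93

The 25 entries sum to 2575, so each line sums to 2575/5 = 515.
Using row 1: 143 + 83 + 123 + 63 + ? → (1,1) = 515 − 412 = 103.
The remaining cell in row 2 is (2,4) = 515 − 447 = 68.
The remaining cell in column 1 is (3,1) = 515 − 397 = 118.
Column 2 needs 515; the known cells sum to 387, so (4,2) = 128.
Using column 4: 123 + 68 + 163 + 53 + ? → (4,4) = 515 − 407 = 108.
Anti-diagonal must total 515; the given cells sum to 417, so (3,3) = 98.
Using row 3: 118 + 58 + 98 + 163 + ? → (3,5) = 515 − 437 = 78.
Main diagonal needs 515; the known cells sum to 422, so (5,5) = 93.
Row 5 needs 515; the known cells sum to 377, so (5,3) = 138.
Column 3 must total 515; the given cells sum to 472, so (4,3) = 43.
Column 5 must total 515; the given cells sum to 367, so (4,5) = 148.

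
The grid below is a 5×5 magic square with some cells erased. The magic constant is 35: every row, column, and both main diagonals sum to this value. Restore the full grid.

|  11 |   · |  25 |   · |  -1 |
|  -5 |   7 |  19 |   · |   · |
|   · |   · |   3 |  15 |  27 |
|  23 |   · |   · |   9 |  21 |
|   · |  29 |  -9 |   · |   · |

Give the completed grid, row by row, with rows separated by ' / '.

Column 3 needs 35; the known cells sum to 38, so (4,3) = -3.
The remaining cell in main diagonal is (5,5) = 35 − 30 = 5.
Row 4: 23 + (-3) + 9 + 21 + ? = 35, so (4,2) = -15.
From column 5, 35 − (-1 + 27 + 21 + 5) gives (2,5) = -17.
Row 2 must total 35; the given cells sum to 4, so (2,4) = 31.
Using anti-diagonal: -1 + 31 + 3 + (-15) + ? → (5,1) = 35 − 18 = 17.
From row 5, 35 − (17 + 29 + (-9) + 5) gives (5,4) = -7.
Column 1: 11 + (-5) + 23 + 17 + ? = 35, so (3,1) = -11.
Using column 4: 31 + 15 + 9 + (-7) + ? → (1,4) = 35 − 48 = -13.
Using row 1: 11 + 25 + (-13) + (-1) + ? → (1,2) = 35 − 22 = 13.
The remaining cell in row 3 is (3,2) = 35 − 34 = 1.

11 13 25 -13 -1 / -5 7 19 31 -17 / -11 1 3 15 27 / 23 -15 -3 9 21 / 17 29 -9 -7 5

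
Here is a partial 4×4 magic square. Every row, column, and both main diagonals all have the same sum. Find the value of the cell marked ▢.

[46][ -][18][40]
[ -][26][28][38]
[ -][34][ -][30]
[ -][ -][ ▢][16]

42

Column 4 is complete and sums to 124; that is the magic constant.
Row 1: 46 + 18 + 40 + ? = 124, so (1,2) = 20.
Row 2 needs 124; the known cells sum to 92, so (2,1) = 32.
Column 2: 20 + 26 + 34 + ? = 124, so (4,2) = 44.
Main diagonal must total 124; the given cells sum to 88, so (3,3) = 36.
The remaining cell in anti-diagonal is (4,1) = 124 − 102 = 22.
Row 3 needs 124; the known cells sum to 100, so (3,1) = 24.
The remaining cell in row 4 is (4,3) = 124 − 82 = 42.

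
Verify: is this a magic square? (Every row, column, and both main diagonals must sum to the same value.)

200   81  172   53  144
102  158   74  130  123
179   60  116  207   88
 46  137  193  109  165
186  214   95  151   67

No — column 3 sums to 650 but row 2 sums to 587.

Row 1: 200 + 81 + 172 + 53 + 144 = 650.
Row 2: 102 + 158 + 74 + 130 + 123 = 587.
Row 3: 179 + 60 + 116 + 207 + 88 = 650.
Row 4: 46 + 137 + 193 + 109 + 165 = 650.
Row 5: 186 + 214 + 95 + 151 + 67 = 713.
Column 1: 200 + 102 + 179 + 46 + 186 = 713.
Column 2: 81 + 158 + 60 + 137 + 214 = 650.
Column 3: 172 + 74 + 116 + 193 + 95 = 650.
Column 4: 53 + 130 + 207 + 109 + 151 = 650.
Column 5: 144 + 123 + 88 + 165 + 67 = 587.
Main diagonal: 200 + 158 + 116 + 109 + 67 = 650.
Anti-diagonal: 144 + 130 + 116 + 137 + 186 = 713.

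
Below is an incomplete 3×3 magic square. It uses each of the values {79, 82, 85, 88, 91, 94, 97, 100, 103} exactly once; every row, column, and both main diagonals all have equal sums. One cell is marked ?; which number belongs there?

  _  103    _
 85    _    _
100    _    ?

The 9 entries sum to 819, so each line sums to 819/3 = 273.
Using column 1: 85 + 100 + ? → (1,1) = 273 − 185 = 88.
Row 1: 88 + 103 + ? = 273, so (1,3) = 82.
From anti-diagonal, 273 − (82 + 100) gives (2,2) = 91.
Row 2: 85 + 91 + ? = 273, so (2,3) = 97.
Column 2: 103 + 91 + ? = 273, so (3,2) = 79.
Column 3 needs 273; the known cells sum to 179, so (3,3) = 94.

94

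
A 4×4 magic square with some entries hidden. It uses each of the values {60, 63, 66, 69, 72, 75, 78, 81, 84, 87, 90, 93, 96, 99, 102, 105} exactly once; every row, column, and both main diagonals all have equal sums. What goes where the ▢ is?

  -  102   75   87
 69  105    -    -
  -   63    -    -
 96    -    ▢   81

The 16 entries sum to 1320, so each line sums to 1320/4 = 330.
Using row 1: 102 + 75 + 87 + ? → (1,1) = 330 − 264 = 66.
Using column 1: 66 + 69 + 96 + ? → (3,1) = 330 − 231 = 99.
From column 2, 330 − (102 + 105 + 63) gives (4,2) = 60.
From main diagonal, 330 − (66 + 105 + 81) gives (3,3) = 78.
Anti-diagonal: 87 + 63 + 96 + ? = 330, so (2,3) = 84.
Row 2: 69 + 105 + 84 + ? = 330, so (2,4) = 72.
Row 3 needs 330; the known cells sum to 240, so (3,4) = 90.
Using row 4: 96 + 60 + 81 + ? → (4,3) = 330 − 237 = 93.

93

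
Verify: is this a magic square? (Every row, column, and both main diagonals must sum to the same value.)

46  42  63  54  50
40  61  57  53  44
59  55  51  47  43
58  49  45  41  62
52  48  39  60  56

Yes

Row 1: 46 + 42 + 63 + 54 + 50 = 255.
Row 2: 40 + 61 + 57 + 53 + 44 = 255.
Row 3: 59 + 55 + 51 + 47 + 43 = 255.
Row 4: 58 + 49 + 45 + 41 + 62 = 255.
Row 5: 52 + 48 + 39 + 60 + 56 = 255.
Column 1: 46 + 40 + 59 + 58 + 52 = 255.
Column 2: 42 + 61 + 55 + 49 + 48 = 255.
Column 3: 63 + 57 + 51 + 45 + 39 = 255.
Column 4: 54 + 53 + 47 + 41 + 60 = 255.
Column 5: 50 + 44 + 43 + 62 + 56 = 255.
Main diagonal: 46 + 61 + 51 + 41 + 56 = 255.
Anti-diagonal: 50 + 53 + 51 + 49 + 52 = 255.
All lines sum to 255.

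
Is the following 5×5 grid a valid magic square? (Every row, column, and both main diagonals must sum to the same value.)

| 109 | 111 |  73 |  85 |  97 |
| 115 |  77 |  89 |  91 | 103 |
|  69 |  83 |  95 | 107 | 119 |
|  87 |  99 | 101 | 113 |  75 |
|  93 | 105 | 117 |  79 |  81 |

No — column 4 sums to 475 but column 1 sums to 473.

Row 1: 109 + 111 + 73 + 85 + 97 = 475.
Row 2: 115 + 77 + 89 + 91 + 103 = 475.
Row 3: 69 + 83 + 95 + 107 + 119 = 473.
Row 4: 87 + 99 + 101 + 113 + 75 = 475.
Row 5: 93 + 105 + 117 + 79 + 81 = 475.
Column 1: 109 + 115 + 69 + 87 + 93 = 473.
Column 2: 111 + 77 + 83 + 99 + 105 = 475.
Column 3: 73 + 89 + 95 + 101 + 117 = 475.
Column 4: 85 + 91 + 107 + 113 + 79 = 475.
Column 5: 97 + 103 + 119 + 75 + 81 = 475.
Main diagonal: 109 + 77 + 95 + 113 + 81 = 475.
Anti-diagonal: 97 + 91 + 95 + 99 + 93 = 475.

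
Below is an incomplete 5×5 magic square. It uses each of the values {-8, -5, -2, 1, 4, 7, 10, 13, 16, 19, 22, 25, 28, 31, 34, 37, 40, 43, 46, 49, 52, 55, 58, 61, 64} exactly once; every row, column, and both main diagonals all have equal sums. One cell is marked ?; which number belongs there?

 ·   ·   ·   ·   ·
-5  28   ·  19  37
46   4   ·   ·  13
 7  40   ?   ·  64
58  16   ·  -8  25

The 25 entries sum to 700, so each line sums to 700/5 = 140.
Row 2 must total 140; the given cells sum to 79, so (2,3) = 61.
Using row 5: 58 + 16 + (-8) + 25 + ? → (5,3) = 140 − 91 = 49.
Column 1 needs 140; the known cells sum to 106, so (1,1) = 34.
Using column 2: 28 + 4 + 40 + 16 + ? → (1,2) = 140 − 88 = 52.
Using column 5: 37 + 13 + 64 + 25 + ? → (1,5) = 140 − 139 = 1.
Anti-diagonal: 1 + 19 + 40 + 58 + ? = 140, so (3,3) = 22.
Using row 3: 46 + 4 + 22 + 13 + ? → (3,4) = 140 − 85 = 55.
From main diagonal, 140 − (34 + 28 + 22 + 25) gives (4,4) = 31.
The remaining cell in row 4 is (4,3) = 140 − 142 = -2.

-2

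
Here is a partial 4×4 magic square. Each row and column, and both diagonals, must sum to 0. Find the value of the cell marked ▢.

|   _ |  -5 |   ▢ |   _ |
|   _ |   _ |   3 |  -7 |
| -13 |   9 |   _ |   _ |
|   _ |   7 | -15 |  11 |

13

From row 4, 0 − (7 + (-15) + 11) gives (4,1) = -3.
Column 2: -5 + 9 + 7 + ? = 0, so (2,2) = -11.
From anti-diagonal, 0 − (3 + 9 + (-3)) gives (1,4) = -9.
From row 2, 0 − (-11 + 3 + (-7)) gives (2,1) = 15.
Column 1: 15 + (-13) + (-3) + ? = 0, so (1,1) = 1.
From column 4, 0 − (-9 + (-7) + 11) gives (3,4) = 5.
Main diagonal must total 0; the given cells sum to 1, so (3,3) = -1.
The remaining cell in row 1 is (1,3) = 0 − (-13) = 13.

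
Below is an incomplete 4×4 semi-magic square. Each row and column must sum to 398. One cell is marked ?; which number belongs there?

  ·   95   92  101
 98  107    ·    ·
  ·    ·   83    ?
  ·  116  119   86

From row 1, 398 − (95 + 92 + 101) gives (1,1) = 110.
From row 4, 398 − (116 + 119 + 86) gives (4,1) = 77.
Using column 1: 110 + 98 + 77 + ? → (3,1) = 398 − 285 = 113.
Using column 2: 95 + 107 + 116 + ? → (3,2) = 398 − 318 = 80.
Column 3 needs 398; the known cells sum to 294, so (2,3) = 104.
The remaining cell in row 2 is (2,4) = 398 − 309 = 89.
Row 3 needs 398; the known cells sum to 276, so (3,4) = 122.

122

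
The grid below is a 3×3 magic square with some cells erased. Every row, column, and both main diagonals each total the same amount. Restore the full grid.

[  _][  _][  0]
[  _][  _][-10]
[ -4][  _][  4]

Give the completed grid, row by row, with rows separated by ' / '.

-8 2 0 / 6 -2 -10 / -4 -6 4

Column 3 is already complete: 0 + -10 + 4 = -6, so that is the magic constant.
Row 3: -4 + 4 + ? = -6, so (3,2) = -6.
Anti-diagonal must total -6; the given cells sum to -4, so (2,2) = -2.
Row 2 must total -6; the given cells sum to -12, so (2,1) = 6.
Using column 1: 6 + (-4) + ? → (1,1) = -6 − 2 = -8.
The remaining cell in column 2 is (1,2) = -6 − (-8) = 2.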